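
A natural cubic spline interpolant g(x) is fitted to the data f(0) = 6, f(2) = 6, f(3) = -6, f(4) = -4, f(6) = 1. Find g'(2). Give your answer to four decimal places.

Let σ_i = g''(x_i). Step sizes h_i = 2, 1, 1, 2; slopes of the chords Δ_i = (y_(i+1) - y_i)/h_i = 0, -12, 2, 5/2.
  2·σ_0 + 6·σ_1 + 1·σ_2 = 6(Δ_1 - Δ_0) = -72
  1·σ_1 + 4·σ_2 + 1·σ_3 = 6(Δ_2 - Δ_1) = 84
  1·σ_2 + 6·σ_3 + 2·σ_4 = 6(Δ_3 - Δ_2) = 3
Natural end conditions: σ_0 = σ_4 = 0.
Forward elimination and back-substitution give σ_0 = 0, σ_1 = -719/44, σ_2 = 573/22, σ_3 = -169/44, σ_4 = 0.
On [2, 3], g'(x) = b_1 + 2c_1·(x - 2) + 3d_1·(x - 2)² with b_1 = Δ_1 - h_1(2σ_1 + σ_2)/6 = -719/66, c_1 = σ_1/2 = -719/88, d_1 = (σ_2 - σ_1)/(6h_1) = 1865/264. So g'(2) = -719/66.

-10.8939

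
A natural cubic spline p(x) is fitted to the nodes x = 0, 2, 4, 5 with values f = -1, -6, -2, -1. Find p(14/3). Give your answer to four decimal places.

With m_i denoting the second derivative at x_i, h_i = 2, 2, 1, and Δ_i = (y_(i+1) − y_i)/h_i = -5/2, 2, 1:
  2·m_0 + 8·m_1 + 2·m_2 = 6(Δ_1 - Δ_0) = 27
  2·m_1 + 6·m_2 + 1·m_3 = 6(Δ_2 - Δ_1) = -6
Natural end conditions: m_0 = m_3 = 0.
Solving the tridiagonal system: m_0 = 0, m_1 = 87/22, m_2 = -51/22, m_3 = 0.
On [4, 5], p(x) = -2 + 39/22·(x - 4) - 51/44·(x - 4)² + 17/44·(x - 4)³.
With (x - 4) = 2/3: p(14/3) = -362/297.

-1.2189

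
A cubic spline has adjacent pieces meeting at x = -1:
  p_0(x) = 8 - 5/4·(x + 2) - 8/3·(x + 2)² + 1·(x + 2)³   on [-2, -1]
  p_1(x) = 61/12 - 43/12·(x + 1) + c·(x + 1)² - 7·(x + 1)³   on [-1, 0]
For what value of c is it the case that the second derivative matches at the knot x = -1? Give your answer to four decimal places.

p_0''(x) = -16/3 + 6·(x + 2), so p_0''(-1) = 2/3. On the right, p_1''(-1) = 2c, so c = 1/3.

0.3333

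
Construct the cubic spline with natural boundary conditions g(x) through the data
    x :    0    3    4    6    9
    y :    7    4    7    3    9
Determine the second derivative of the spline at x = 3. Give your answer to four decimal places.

Let σ_i = g''(x_i). Step sizes h_i = 3, 1, 2, 3; slopes of the chords Δ_i = (y_(i+1) - y_i)/h_i = -1, 3, -2, 2.
  3·σ_0 + 8·σ_1 + 1·σ_2 = 6(Δ_1 - Δ_0) = 24
  1·σ_1 + 6·σ_2 + 2·σ_3 = 6(Δ_2 - Δ_1) = -30
  2·σ_2 + 10·σ_3 + 3·σ_4 = 6(Δ_3 - Δ_2) = 24
Natural end conditions: σ_0 = σ_4 = 0.
Solving the tridiagonal system: σ_0 = 0, σ_1 = 282/73, σ_2 = -504/73, σ_3 = 276/73, σ_4 = 0.

3.8630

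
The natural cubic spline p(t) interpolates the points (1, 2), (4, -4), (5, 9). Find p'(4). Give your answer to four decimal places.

Put m_i = p'' at the i-th knot. Here h = (3, 1) and Δ = (-2, 13), so the interior equations h_(i-1)·m_(i-1) + 2(h_(i-1)+h_i)·m_i + h_i·m_(i+1) = 6(Δ_i − Δ_(i-1)) read
  3·m_0 + 8·m_1 + 1·m_2 = 6(Δ_1 - Δ_0) = 90
Natural end conditions: m_0 = m_2 = 0.
Hence m_0 = 0, m_1 = 45/4, m_2 = 0.
On [4, 5], p'(t) = b_1 + 2c_1·(t - 4) + 3d_1·(t - 4)² with b_1 = Δ_1 - h_1(2m_1 + m_2)/6 = 37/4, c_1 = m_1/2 = 45/8, d_1 = (m_2 - m_1)/(6h_1) = -15/8. So p'(4) = 37/4.

9.2500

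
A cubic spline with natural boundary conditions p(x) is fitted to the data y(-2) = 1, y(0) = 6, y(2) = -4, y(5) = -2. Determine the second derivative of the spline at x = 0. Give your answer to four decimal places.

Put σ_i = p'' at the i-th knot. Here h = (2, 2, 3) and Δ = (5/2, -5, 2/3), so the interior equations h_(i-1)·σ_(i-1) + 2(h_(i-1)+h_i)·σ_i + h_i·σ_(i+1) = 6(Δ_i − Δ_(i-1)) read
  2·σ_0 + 8·σ_1 + 2·σ_2 = 6(Δ_1 - Δ_0) = -45
  2·σ_1 + 10·σ_2 + 3·σ_3 = 6(Δ_2 - Δ_1) = 34
Natural end conditions: σ_0 = σ_3 = 0.
Solving: σ_0 = 0, σ_1 = -259/38, σ_2 = 181/38, σ_3 = 0.

-6.8158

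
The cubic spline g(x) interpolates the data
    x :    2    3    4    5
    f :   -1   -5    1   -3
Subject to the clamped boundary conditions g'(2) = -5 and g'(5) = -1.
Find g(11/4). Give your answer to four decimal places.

Put σ_i = g'' at the i-th knot. Here h = (1, 1, 1) and Δ = (-4, 6, -4), so the interior equations h_(i-1)·σ_(i-1) + 2(h_(i-1)+h_i)·σ_i + h_i·σ_(i+1) = 6(Δ_i − Δ_(i-1)) read
  1·σ_0 + 4·σ_1 + 1·σ_2 = 6(Δ_1 - Δ_0) = 60
  1·σ_1 + 4·σ_2 + 1·σ_3 = 6(Δ_2 - Δ_1) = -60
Clamped end conditions give two more equations: 2h_0·σ_0 + h_0·σ_1 = 6(Δ_0 - g'(2)) = 6 and h_2·σ_2 + 2h_2·σ_3 = 6(g'(5) - Δ_2) = 18.
Hence σ_0 = -134/15, σ_1 = 358/15, σ_2 = -398/15, σ_3 = 334/15.
On [2, 3], g(x) = -1 - 5·(x - 2) - 67/15·(x - 2)² + 82/15·(x - 2)³.
With (x - 2) = 3/4: g(11/4) = -793/160.

-4.9563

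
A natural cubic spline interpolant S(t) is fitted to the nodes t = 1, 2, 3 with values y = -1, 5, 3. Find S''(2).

With σ_i denoting the second derivative at x_i, h_i = 1, 1, and Δ_i = (y_(i+1) − y_i)/h_i = 6, -2:
  1·σ_0 + 4·σ_1 + 1·σ_2 = 6(Δ_1 - Δ_0) = -48
Natural end conditions: σ_0 = σ_2 = 0.
Hence σ_0 = 0, σ_1 = -12, σ_2 = 0.

-12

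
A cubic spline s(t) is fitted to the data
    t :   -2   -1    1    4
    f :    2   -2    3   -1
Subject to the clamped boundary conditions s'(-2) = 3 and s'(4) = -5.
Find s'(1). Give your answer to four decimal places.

Write M_i for s''(x_i). With h_i = 1, 2, 3 and divided differences Δ_i = -4, 5/2, -4/3, the continuity of s' gives the tridiagonal system
  1·M_0 + 6·M_1 + 2·M_2 = 6(Δ_1 - Δ_0) = 39
  2·M_1 + 10·M_2 + 3·M_3 = 6(Δ_2 - Δ_1) = -23
Clamped end conditions give two more equations: 2h_0·M_0 + h_0·M_1 = 6(Δ_0 - s'(-2)) = -42 and h_2·M_2 + 2h_2·M_3 = 6(s'(4) - Δ_2) = -22.
Solving the tridiagonal system: M_0 = -1553/57, M_1 = 712/57, M_2 = -248/57, M_3 = -85/57.
On [1, 4], s'(t) = b_2 + 2c_2·(t - 1) + 3d_2·(t - 1)² with b_2 = Δ_2 - h_2(2M_2 + M_3)/6 = 143/38, c_2 = M_2/2 = -124/57, d_2 = (M_3 - M_2)/(6h_2) = 163/1026. So s'(1) = 143/38.

3.7632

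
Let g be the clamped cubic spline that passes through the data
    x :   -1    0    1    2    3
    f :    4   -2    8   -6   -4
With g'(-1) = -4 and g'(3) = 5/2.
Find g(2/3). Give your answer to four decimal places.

Put m_i = g'' at the i-th knot. Here h = (1, 1, 1, 1) and Δ = (-6, 10, -14, 2), so the interior equations h_(i-1)·m_(i-1) + 2(h_(i-1)+h_i)·m_i + h_i·m_(i+1) = 6(Δ_i − Δ_(i-1)) read
  1·m_0 + 4·m_1 + 1·m_2 = 6(Δ_1 - Δ_0) = 96
  1·m_1 + 4·m_2 + 1·m_3 = 6(Δ_2 - Δ_1) = -144
  1·m_2 + 4·m_3 + 1·m_4 = 6(Δ_3 - Δ_2) = 96
Clamped end conditions give two more equations: 2h_0·m_0 + h_0·m_1 = 6(Δ_0 - g'(-1)) = -12 and h_3·m_3 + 2h_3·m_4 = 6(g'(3) - Δ_3) = 3.
Solving: m_0 = -1619/56, m_1 = 1283/28, m_2 = -467/8, m_3 = 1223/28, m_4 = -1139/56.
On [0, 1], g(x) = -2 + 499/112·x + 1283/56·x² - 1945/112·x³.
With x = 2/3: g(2/3) = 9083/1512.

6.0073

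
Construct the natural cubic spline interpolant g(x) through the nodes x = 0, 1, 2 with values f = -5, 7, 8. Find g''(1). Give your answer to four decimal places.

Write M_i for g''(x_i). With h_i = 1, 1 and divided differences Δ_i = 12, 1, the continuity of g' gives the tridiagonal system
  1·M_0 + 4·M_1 + 1·M_2 = 6(Δ_1 - Δ_0) = -66
Natural end conditions: M_0 = M_2 = 0.
Hence M_0 = 0, M_1 = -33/2, M_2 = 0.

-16.5000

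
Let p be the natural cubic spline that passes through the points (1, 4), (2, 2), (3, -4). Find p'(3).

With m_i denoting the second derivative at x_i, h_i = 1, 1, and Δ_i = (y_(i+1) − y_i)/h_i = -2, -6:
  1·m_0 + 4·m_1 + 1·m_2 = 6(Δ_1 - Δ_0) = -24
Natural end conditions: m_0 = m_2 = 0.
Solving the tridiagonal system: m_0 = 0, m_1 = -6, m_2 = 0.
On [2, 3], p'(t) = b_1 + 2c_1·(t - 2) + 3d_1·(t - 2)² with b_1 = Δ_1 - h_1(2m_1 + m_2)/6 = -4, c_1 = m_1/2 = -3, d_1 = (m_2 - m_1)/(6h_1) = 1. So p'(3) = -7.

-7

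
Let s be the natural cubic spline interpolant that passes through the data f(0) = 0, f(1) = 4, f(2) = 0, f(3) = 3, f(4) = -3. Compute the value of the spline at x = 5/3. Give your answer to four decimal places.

Let σ_i = s''(x_i). Step sizes h_i = 1, 1, 1, 1; slopes of the chords Δ_i = (y_(i+1) - y_i)/h_i = 4, -4, 3, -6.
  1·σ_0 + 4·σ_1 + 1·σ_2 = 6(Δ_1 - Δ_0) = -48
  1·σ_1 + 4·σ_2 + 1·σ_3 = 6(Δ_2 - Δ_1) = 42
  1·σ_2 + 4·σ_3 + 1·σ_4 = 6(Δ_3 - Δ_2) = -54
Natural end conditions: σ_0 = σ_4 = 0.
Hence σ_0 = 0, σ_1 = -471/28, σ_2 = 135/7, σ_3 = -513/28, σ_4 = 0.
On [1, 2], s(x) = 4 - 45/28·(x - 1) - 471/56·(x - 1)² + 337/56·(x - 1)³.
With (x - 1) = 2/3: s(5/3) = 184/189.

0.9735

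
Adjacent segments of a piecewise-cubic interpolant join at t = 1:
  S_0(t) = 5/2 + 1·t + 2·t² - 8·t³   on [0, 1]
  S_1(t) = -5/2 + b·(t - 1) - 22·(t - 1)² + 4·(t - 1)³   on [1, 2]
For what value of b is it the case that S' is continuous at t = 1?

-19

S_0'(t) = 1 + 4·t - 24·t², so S_0'(1) = -19. On the right, S_1'(1) = b, so b = -19.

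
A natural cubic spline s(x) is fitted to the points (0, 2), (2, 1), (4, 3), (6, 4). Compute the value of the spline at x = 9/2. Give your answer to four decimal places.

3.4031

With m_i denoting the second derivative at x_i, h_i = 2, 2, 2, and Δ_i = (y_(i+1) − y_i)/h_i = -1/2, 1, 1/2:
  2·m_0 + 8·m_1 + 2·m_2 = 6(Δ_1 - Δ_0) = 9
  2·m_1 + 8·m_2 + 2·m_3 = 6(Δ_2 - Δ_1) = -3
Natural end conditions: m_0 = m_3 = 0.
Solving the tridiagonal system: m_0 = 0, m_1 = 13/10, m_2 = -7/10, m_3 = 0.
On [4, 6], s(x) = 3 + 29/30·(x - 4) - 7/20·(x - 4)² + 7/120·(x - 4)³.
With (x - 4) = 1/2: s(9/2) = 1089/320.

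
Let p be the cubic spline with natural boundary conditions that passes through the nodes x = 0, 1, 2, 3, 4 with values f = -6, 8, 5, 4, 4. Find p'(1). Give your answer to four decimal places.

4.6429

Write M_i for p''(x_i). With h_i = 1, 1, 1, 1 and divided differences Δ_i = 14, -3, -1, 0, the continuity of p' gives the tridiagonal system
  1·M_0 + 4·M_1 + 1·M_2 = 6(Δ_1 - Δ_0) = -102
  1·M_1 + 4·M_2 + 1·M_3 = 6(Δ_2 - Δ_1) = 12
  1·M_2 + 4·M_3 + 1·M_4 = 6(Δ_3 - Δ_2) = 6
Natural end conditions: M_0 = M_4 = 0.
Solving the tridiagonal system: M_0 = 0, M_1 = -393/14, M_2 = 72/7, M_3 = -15/14, M_4 = 0.
On [1, 2], p'(x) = b_1 + 2c_1·(x - 1) + 3d_1·(x - 1)² with b_1 = Δ_1 - h_1(2M_1 + M_2)/6 = 65/14, c_1 = M_1/2 = -393/28, d_1 = (M_2 - M_1)/(6h_1) = 179/28. So p'(1) = 65/14.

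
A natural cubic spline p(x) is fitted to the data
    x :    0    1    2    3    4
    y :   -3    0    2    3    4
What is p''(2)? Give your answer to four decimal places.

Write σ_i for p''(x_i). With h_i = 1, 1, 1, 1 and divided differences Δ_i = 3, 2, 1, 1, the continuity of p' gives the tridiagonal system
  1·σ_0 + 4·σ_1 + 1·σ_2 = 6(Δ_1 - Δ_0) = -6
  1·σ_1 + 4·σ_2 + 1·σ_3 = 6(Δ_2 - Δ_1) = -6
  1·σ_2 + 4·σ_3 + 1·σ_4 = 6(Δ_3 - Δ_2) = 0
Natural end conditions: σ_0 = σ_4 = 0.
Solving the tridiagonal system: σ_0 = 0, σ_1 = -33/28, σ_2 = -9/7, σ_3 = 9/28, σ_4 = 0.

-1.2857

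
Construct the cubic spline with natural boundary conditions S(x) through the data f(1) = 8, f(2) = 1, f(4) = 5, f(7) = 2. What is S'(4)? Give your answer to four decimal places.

2.8571

Let M_i = S''(x_i). Step sizes h_i = 1, 2, 3; slopes of the chords Δ_i = (y_(i+1) - y_i)/h_i = -7, 2, -1.
  1·M_0 + 6·M_1 + 2·M_2 = 6(Δ_1 - Δ_0) = 54
  2·M_1 + 10·M_2 + 3·M_3 = 6(Δ_2 - Δ_1) = -18
Natural end conditions: M_0 = M_3 = 0.
Solving: M_0 = 0, M_1 = 72/7, M_2 = -27/7, M_3 = 0.
On [4, 7], S'(x) = b_2 + 2c_2·(x - 4) + 3d_2·(x - 4)² with b_2 = Δ_2 - h_2(2M_2 + M_3)/6 = 20/7, c_2 = M_2/2 = -27/14, d_2 = (M_3 - M_2)/(6h_2) = 3/14. So S'(4) = 20/7.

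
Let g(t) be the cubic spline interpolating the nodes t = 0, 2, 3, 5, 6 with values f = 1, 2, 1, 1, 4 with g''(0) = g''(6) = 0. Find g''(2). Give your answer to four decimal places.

-1.5484

Let m_i = g''(x_i). Step sizes h_i = 2, 1, 2, 1; slopes of the chords Δ_i = (y_(i+1) - y_i)/h_i = 1/2, -1, 0, 3.
  2·m_0 + 6·m_1 + 1·m_2 = 6(Δ_1 - Δ_0) = -9
  1·m_1 + 6·m_2 + 2·m_3 = 6(Δ_2 - Δ_1) = 6
  2·m_2 + 6·m_3 + 1·m_4 = 6(Δ_3 - Δ_2) = 18
Natural end conditions: m_0 = m_4 = 0.
Solving: m_0 = 0, m_1 = -48/31, m_2 = 9/31, m_3 = 90/31, m_4 = 0.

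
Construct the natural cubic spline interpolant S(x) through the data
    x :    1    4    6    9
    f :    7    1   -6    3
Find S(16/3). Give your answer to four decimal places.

-4.3704

With M_i denoting the second derivative at x_i, h_i = 3, 2, 3, and Δ_i = (y_(i+1) − y_i)/h_i = -2, -7/2, 3:
  3·M_0 + 10·M_1 + 2·M_2 = 6(Δ_1 - Δ_0) = -9
  2·M_1 + 10·M_2 + 3·M_3 = 6(Δ_2 - Δ_1) = 39
Natural end conditions: M_0 = M_3 = 0.
Solving the tridiagonal system: M_0 = 0, M_1 = -7/4, M_2 = 17/4, M_3 = 0.
On [4, 6], S(x) = 1 - 15/4·(x - 4) - 7/8·(x - 4)² + 1/2·(x - 4)³.
With (x - 4) = 4/3: S(16/3) = -118/27.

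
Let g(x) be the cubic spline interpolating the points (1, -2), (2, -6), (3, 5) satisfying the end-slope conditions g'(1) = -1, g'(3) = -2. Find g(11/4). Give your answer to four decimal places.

3.8438

Write M_i for g''(x_i). With h_i = 1, 1 and divided differences Δ_i = -4, 11, the continuity of g' gives the tridiagonal system
  1·M_0 + 4·M_1 + 1·M_2 = 6(Δ_1 - Δ_0) = 90
Clamped end conditions give two more equations: 2h_0·M_0 + h_0·M_1 = 6(Δ_0 - g'(1)) = -18 and h_1·M_1 + 2h_1·M_2 = 6(g'(3) - Δ_1) = -78.
Solving: M_0 = -32, M_1 = 46, M_2 = -62.
On [2, 3], g(x) = -6 + 6·(x - 2) + 23·(x - 2)² - 18·(x - 2)³.
With (x - 2) = 3/4: g(11/4) = 123/32.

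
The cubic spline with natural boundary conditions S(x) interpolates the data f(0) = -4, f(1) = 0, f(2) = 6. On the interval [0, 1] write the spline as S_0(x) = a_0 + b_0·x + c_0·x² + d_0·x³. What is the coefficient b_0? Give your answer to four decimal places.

Put M_i = S'' at the i-th knot. Here h = (1, 1) and Δ = (4, 6), so the interior equations h_(i-1)·M_(i-1) + 2(h_(i-1)+h_i)·M_i + h_i·M_(i+1) = 6(Δ_i − Δ_(i-1)) read
  1·M_0 + 4·M_1 + 1·M_2 = 6(Δ_1 - Δ_0) = 12
Natural end conditions: M_0 = M_2 = 0.
Solving: M_0 = 0, M_1 = 3, M_2 = 0.
On [0, 1], with S_0(x) = a_0 + b_0·x + c_0·x² + d_0·x³: c_0 = M_0/2 = 0, d_0 = (M_1 - M_0)/(6h_0) = 1/2, b_0 = Δ_0 - h_0(2M_0 + M_1)/6 = 7/2.

3.5000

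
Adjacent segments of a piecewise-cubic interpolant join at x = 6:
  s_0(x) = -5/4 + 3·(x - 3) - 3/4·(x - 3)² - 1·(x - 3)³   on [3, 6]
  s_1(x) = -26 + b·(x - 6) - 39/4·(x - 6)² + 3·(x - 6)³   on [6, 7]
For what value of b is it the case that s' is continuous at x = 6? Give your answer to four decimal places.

-28.5000

s_0'(x) = 3 - 3/2·(x - 3) - 3·(x - 3)², so s_0'(6) = -57/2. On the right, s_1'(6) = b, so b = -57/2.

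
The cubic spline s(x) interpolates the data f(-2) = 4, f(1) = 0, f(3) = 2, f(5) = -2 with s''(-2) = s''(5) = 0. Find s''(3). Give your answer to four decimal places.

-2.7368

Write σ_i for s''(x_i). With h_i = 3, 2, 2 and divided differences Δ_i = -4/3, 1, -2, the continuity of s' gives the tridiagonal system
  3·σ_0 + 10·σ_1 + 2·σ_2 = 6(Δ_1 - Δ_0) = 14
  2·σ_1 + 8·σ_2 + 2·σ_3 = 6(Δ_2 - Δ_1) = -18
Natural end conditions: σ_0 = σ_3 = 0.
Solving the tridiagonal system: σ_0 = 0, σ_1 = 37/19, σ_2 = -52/19, σ_3 = 0.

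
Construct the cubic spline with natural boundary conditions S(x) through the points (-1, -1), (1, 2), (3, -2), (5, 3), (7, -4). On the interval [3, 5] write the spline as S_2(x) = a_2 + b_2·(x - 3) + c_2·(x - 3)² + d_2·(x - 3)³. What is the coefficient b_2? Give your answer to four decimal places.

Let M_i = S''(x_i). Step sizes h_i = 2, 2, 2, 2; slopes of the chords Δ_i = (y_(i+1) - y_i)/h_i = 3/2, -2, 5/2, -7/2.
  2·M_0 + 8·M_1 + 2·M_2 = 6(Δ_1 - Δ_0) = -21
  2·M_1 + 8·M_2 + 2·M_3 = 6(Δ_2 - Δ_1) = 27
  2·M_2 + 8·M_3 + 2·M_4 = 6(Δ_3 - Δ_2) = -36
Natural end conditions: M_0 = M_4 = 0.
Solving the tridiagonal system: M_0 = 0, M_1 = -459/112, M_2 = 165/28, M_3 = -669/112, M_4 = 0.
On [3, 5], with S_2(x) = a_2 + b_2·(x - 3) + c_2·(x - 3)² + d_2·(x - 3)³: c_2 = M_2/2 = 165/56, d_2 = (M_3 - M_2)/(6h_2) = -443/448, b_2 = Δ_2 - h_2(2M_2 + M_3)/6 = 9/16.

0.5625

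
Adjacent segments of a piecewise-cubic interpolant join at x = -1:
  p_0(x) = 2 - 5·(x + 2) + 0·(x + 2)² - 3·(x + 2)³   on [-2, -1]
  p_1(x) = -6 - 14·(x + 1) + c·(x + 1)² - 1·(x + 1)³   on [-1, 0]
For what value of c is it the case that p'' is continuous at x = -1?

p_0''(x) = 0 - 18·(x + 2), so p_0''(-1) = -18. On the right, p_1''(-1) = 2c, so c = -9.

-9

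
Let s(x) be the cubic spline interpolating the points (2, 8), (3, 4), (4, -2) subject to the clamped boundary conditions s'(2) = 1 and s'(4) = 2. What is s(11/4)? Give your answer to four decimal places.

Let m_i = s''(x_i). Step sizes h_i = 1, 1; slopes of the chords Δ_i = (y_(i+1) - y_i)/h_i = -4, -6.
  1·m_0 + 4·m_1 + 1·m_2 = 6(Δ_1 - Δ_0) = -12
Clamped end conditions give two more equations: 2h_0·m_0 + h_0·m_1 = 6(Δ_0 - s'(2)) = -30 and h_1·m_1 + 2h_1·m_2 = 6(s'(4) - Δ_1) = 48.
Hence m_0 = -23/2, m_1 = -7, m_2 = 55/2.
On [2, 3], s(x) = 8 + 1·(x - 2) - 23/4·(x - 2)² + 3/4·(x - 2)³.
With (x - 2) = 3/4: s(11/4) = 1493/256.

5.8320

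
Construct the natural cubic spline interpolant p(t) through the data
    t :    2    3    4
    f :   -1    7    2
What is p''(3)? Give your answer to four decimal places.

-19.5000

With M_i denoting the second derivative at x_i, h_i = 1, 1, and Δ_i = (y_(i+1) − y_i)/h_i = 8, -5:
  1·M_0 + 4·M_1 + 1·M_2 = 6(Δ_1 - Δ_0) = -78
Natural end conditions: M_0 = M_2 = 0.
Solving: M_0 = 0, M_1 = -39/2, M_2 = 0.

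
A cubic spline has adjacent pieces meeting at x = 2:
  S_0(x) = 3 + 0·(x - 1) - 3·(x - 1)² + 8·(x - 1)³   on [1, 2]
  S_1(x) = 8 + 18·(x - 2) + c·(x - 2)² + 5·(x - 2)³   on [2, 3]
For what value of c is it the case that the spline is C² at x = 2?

S_0''(x) = -6 + 48·(x - 1), so S_0''(2) = 42. On the right, S_1''(2) = 2c, so c = 21.

21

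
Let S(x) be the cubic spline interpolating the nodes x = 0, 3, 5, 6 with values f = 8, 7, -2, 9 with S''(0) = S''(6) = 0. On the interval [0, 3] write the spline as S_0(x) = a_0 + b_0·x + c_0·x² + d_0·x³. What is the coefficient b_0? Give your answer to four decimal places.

2.6667

With M_i denoting the second derivative at x_i, h_i = 3, 2, 1, and Δ_i = (y_(i+1) − y_i)/h_i = -1/3, -9/2, 11:
  3·M_0 + 10·M_1 + 2·M_2 = 6(Δ_1 - Δ_0) = -25
  2·M_1 + 6·M_2 + 1·M_3 = 6(Δ_2 - Δ_1) = 93
Natural end conditions: M_0 = M_3 = 0.
Solving the tridiagonal system: M_0 = 0, M_1 = -6, M_2 = 35/2, M_3 = 0.
On [0, 3], with S_0(x) = a_0 + b_0·x + c_0·x² + d_0·x³: c_0 = M_0/2 = 0, d_0 = (M_1 - M_0)/(6h_0) = -1/3, b_0 = Δ_0 - h_0(2M_0 + M_1)/6 = 8/3.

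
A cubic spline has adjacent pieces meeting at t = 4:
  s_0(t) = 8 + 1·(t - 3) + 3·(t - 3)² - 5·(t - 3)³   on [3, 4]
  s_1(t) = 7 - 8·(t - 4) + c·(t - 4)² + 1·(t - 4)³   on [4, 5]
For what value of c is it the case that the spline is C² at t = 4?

-12

s_0''(t) = 6 - 30·(t - 3), so s_0''(4) = -24. On the right, s_1''(4) = 2c, so c = -12.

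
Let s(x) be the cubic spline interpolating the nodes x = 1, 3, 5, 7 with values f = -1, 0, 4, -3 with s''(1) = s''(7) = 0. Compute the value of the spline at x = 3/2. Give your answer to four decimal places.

-1.1094

Write M_i for s''(x_i). With h_i = 2, 2, 2 and divided differences Δ_i = 1/2, 2, -7/2, the continuity of s' gives the tridiagonal system
  2·M_0 + 8·M_1 + 2·M_2 = 6(Δ_1 - Δ_0) = 9
  2·M_1 + 8·M_2 + 2·M_3 = 6(Δ_2 - Δ_1) = -33
Natural end conditions: M_0 = M_3 = 0.
Solving the tridiagonal system: M_0 = 0, M_1 = 23/10, M_2 = -47/10, M_3 = 0.
On [1, 3], s(x) = -1 - 4/15·(x - 1) + 0·(x - 1)² + 23/120·(x - 1)³.
With (x - 1) = 1/2: s(3/2) = -71/64.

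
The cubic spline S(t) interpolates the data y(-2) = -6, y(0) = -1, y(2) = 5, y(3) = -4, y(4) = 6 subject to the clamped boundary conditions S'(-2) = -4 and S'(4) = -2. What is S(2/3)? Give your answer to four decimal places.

Put σ_i = S'' at the i-th knot. Here h = (2, 2, 1, 1) and Δ = (5/2, 3, -9, 10), so the interior equations h_(i-1)·σ_(i-1) + 2(h_(i-1)+h_i)·σ_i + h_i·σ_(i+1) = 6(Δ_i − Δ_(i-1)) read
  2·σ_0 + 8·σ_1 + 2·σ_2 = 6(Δ_1 - Δ_0) = 3
  2·σ_1 + 6·σ_2 + 1·σ_3 = 6(Δ_2 - Δ_1) = -72
  1·σ_2 + 4·σ_3 + 1·σ_4 = 6(Δ_3 - Δ_2) = 114
Clamped end conditions give two more equations: 2h_0·σ_0 + h_0·σ_1 = 6(Δ_0 - S'(-2)) = 39 and h_3·σ_3 + 2h_3·σ_4 = 6(S'(4) - Δ_3) = -72.
Forward elimination and back-substitution give σ_0 = 661/84, σ_1 = 79/21, σ_2 = -257/12, σ_3 = 2057/42, σ_4 = -5081/84.
On [0, 2], S(t) = -1 + 641/84·t + 79/42·t² - 235/112·t³.
With t = 2/3: S(2/3) = 271/63.

4.3016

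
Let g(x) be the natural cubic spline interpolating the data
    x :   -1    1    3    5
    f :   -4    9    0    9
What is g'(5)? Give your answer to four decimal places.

7.6333

Let M_i = g''(x_i). Step sizes h_i = 2, 2, 2; slopes of the chords Δ_i = (y_(i+1) - y_i)/h_i = 13/2, -9/2, 9/2.
  2·M_0 + 8·M_1 + 2·M_2 = 6(Δ_1 - Δ_0) = -66
  2·M_1 + 8·M_2 + 2·M_3 = 6(Δ_2 - Δ_1) = 54
Natural end conditions: M_0 = M_3 = 0.
Hence M_0 = 0, M_1 = -53/5, M_2 = 47/5, M_3 = 0.
On [3, 5], g'(x) = b_2 + 2c_2·(x - 3) + 3d_2·(x - 3)² with b_2 = Δ_2 - h_2(2M_2 + M_3)/6 = -53/30, c_2 = M_2/2 = 47/10, d_2 = (M_3 - M_2)/(6h_2) = -47/60. So g'(5) = 229/30.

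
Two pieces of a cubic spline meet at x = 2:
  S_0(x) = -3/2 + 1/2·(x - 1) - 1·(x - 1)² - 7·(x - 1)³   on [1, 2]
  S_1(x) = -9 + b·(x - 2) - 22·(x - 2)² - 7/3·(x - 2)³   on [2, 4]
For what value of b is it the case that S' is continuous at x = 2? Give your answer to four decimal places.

-22.5000

S_0'(x) = 1/2 - 2·(x - 1) - 21·(x - 1)², so S_0'(2) = -45/2. On the right, S_1'(2) = b, so b = -45/2.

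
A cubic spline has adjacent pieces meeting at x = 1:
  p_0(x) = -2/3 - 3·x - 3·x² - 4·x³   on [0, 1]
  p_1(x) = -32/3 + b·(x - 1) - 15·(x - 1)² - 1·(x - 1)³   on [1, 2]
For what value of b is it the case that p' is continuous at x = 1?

-21

p_0'(x) = -3 - 6·x - 12·x², so p_0'(1) = -21. On the right, p_1'(1) = b, so b = -21.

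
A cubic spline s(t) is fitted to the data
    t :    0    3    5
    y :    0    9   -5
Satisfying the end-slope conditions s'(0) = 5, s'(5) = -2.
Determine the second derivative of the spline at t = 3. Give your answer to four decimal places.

-9.2000

Let M_i = s''(x_i). Step sizes h_i = 3, 2; slopes of the chords Δ_i = (y_(i+1) - y_i)/h_i = 3, -7.
  3·M_0 + 10·M_1 + 2·M_2 = 6(Δ_1 - Δ_0) = -60
Clamped end conditions give two more equations: 2h_0·M_0 + h_0·M_1 = 6(Δ_0 - s'(0)) = -12 and h_1·M_1 + 2h_1·M_2 = 6(s'(5) - Δ_1) = 30.
Solving the tridiagonal system: M_0 = 13/5, M_1 = -46/5, M_2 = 121/10.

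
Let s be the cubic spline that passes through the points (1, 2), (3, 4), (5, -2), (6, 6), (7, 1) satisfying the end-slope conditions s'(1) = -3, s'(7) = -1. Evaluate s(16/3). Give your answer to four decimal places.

Let σ_i = s''(x_i). Step sizes h_i = 2, 2, 1, 1; slopes of the chords Δ_i = (y_(i+1) - y_i)/h_i = 1, -3, 8, -5.
  2·σ_0 + 8·σ_1 + 2·σ_2 = 6(Δ_1 - Δ_0) = -24
  2·σ_1 + 6·σ_2 + 1·σ_3 = 6(Δ_2 - Δ_1) = 66
  1·σ_2 + 4·σ_3 + 1·σ_4 = 6(Δ_3 - Δ_2) = -78
Clamped end conditions give two more equations: 2h_0·σ_0 + h_0·σ_1 = 6(Δ_0 - s'(1)) = 24 and h_3·σ_3 + 2h_3·σ_4 = 6(s'(7) - Δ_3) = 24.
Hence σ_0 = 479/42, σ_1 = -227/21, σ_2 = 119/6, σ_3 = -659/21, σ_4 = 1163/42.
On [5, 6], s(t) = -2 + 139/21·(t - 5) + 119/12·(t - 5)² - 239/28·(t - 5)³.
With (t - 5) = 1/3: s(16/3) = 125/126.

0.9921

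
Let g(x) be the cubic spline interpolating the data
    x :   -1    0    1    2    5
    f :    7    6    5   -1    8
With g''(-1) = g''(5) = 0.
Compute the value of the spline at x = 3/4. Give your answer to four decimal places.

5.7054

Write M_i for g''(x_i). With h_i = 1, 1, 1, 3 and divided differences Δ_i = -1, -1, -6, 3, the continuity of g' gives the tridiagonal system
  1·M_0 + 4·M_1 + 1·M_2 = 6(Δ_1 - Δ_0) = 0
  1·M_1 + 4·M_2 + 1·M_3 = 6(Δ_2 - Δ_1) = -30
  1·M_2 + 8·M_3 + 3·M_4 = 6(Δ_3 - Δ_2) = 54
Natural end conditions: M_0 = M_4 = 0.
Solving the tridiagonal system: M_0 = 0, M_1 = 147/58, M_2 = -294/29, M_3 = 465/58, M_4 = 0.
On [0, 1], g(x) = 6 - 9/58·x + 147/116·x² - 245/116·x³.
With x = 3/4: g(3/4) = 42357/7424.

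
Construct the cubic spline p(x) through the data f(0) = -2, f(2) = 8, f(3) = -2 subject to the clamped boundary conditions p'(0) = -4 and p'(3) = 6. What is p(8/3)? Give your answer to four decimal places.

Let M_i = p''(x_i). Step sizes h_i = 2, 1; slopes of the chords Δ_i = (y_(i+1) - y_i)/h_i = 5, -10.
  2·M_0 + 6·M_1 + 1·M_2 = 6(Δ_1 - Δ_0) = -90
Clamped end conditions give two more equations: 2h_0·M_0 + h_0·M_1 = 6(Δ_0 - p'(0)) = 54 and h_1·M_1 + 2h_1·M_2 = 6(p'(3) - Δ_1) = 96.
Solving the tridiagonal system: M_0 = 191/6, M_1 = -110/3, M_2 = 199/3.
On [2, 3], p(x) = 8 - 53/6·(x - 2) - 55/3·(x - 2)² + 103/6·(x - 2)³.
With (x - 2) = 2/3: p(8/3) = -77/81.

-0.9506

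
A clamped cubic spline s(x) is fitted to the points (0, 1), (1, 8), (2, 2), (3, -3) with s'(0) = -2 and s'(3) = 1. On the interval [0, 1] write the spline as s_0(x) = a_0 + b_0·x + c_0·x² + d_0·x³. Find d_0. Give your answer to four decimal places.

With M_i denoting the second derivative at x_i, h_i = 1, 1, 1, and Δ_i = (y_(i+1) − y_i)/h_i = 7, -6, -5:
  1·M_0 + 4·M_1 + 1·M_2 = 6(Δ_1 - Δ_0) = -78
  1·M_1 + 4·M_2 + 1·M_3 = 6(Δ_2 - Δ_1) = 6
Clamped end conditions give two more equations: 2h_0·M_0 + h_0·M_1 = 6(Δ_0 - s'(0)) = 54 and h_2·M_2 + 2h_2·M_3 = 6(s'(3) - Δ_2) = 36.
Hence M_0 = 214/5, M_1 = -158/5, M_2 = 28/5, M_3 = 76/5.
On [0, 1], with s_0(x) = a_0 + b_0·x + c_0·x² + d_0·x³: c_0 = M_0/2 = 107/5, d_0 = (M_1 - M_0)/(6h_0) = -62/5, b_0 = Δ_0 - h_0(2M_0 + M_1)/6 = -2.

-12.4000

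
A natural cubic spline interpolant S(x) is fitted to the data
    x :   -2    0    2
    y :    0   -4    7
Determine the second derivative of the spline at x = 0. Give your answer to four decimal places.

5.6250

Write σ_i for S''(x_i). With h_i = 2, 2 and divided differences Δ_i = -2, 11/2, the continuity of S' gives the tridiagonal system
  2·σ_0 + 8·σ_1 + 2·σ_2 = 6(Δ_1 - Δ_0) = 45
Natural end conditions: σ_0 = σ_2 = 0.
Solving: σ_0 = 0, σ_1 = 45/8, σ_2 = 0.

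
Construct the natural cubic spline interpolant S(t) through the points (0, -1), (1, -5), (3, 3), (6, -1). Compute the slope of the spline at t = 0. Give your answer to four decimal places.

Write M_i for S''(x_i). With h_i = 1, 2, 3 and divided differences Δ_i = -4, 4, -4/3, the continuity of S' gives the tridiagonal system
  1·M_0 + 6·M_1 + 2·M_2 = 6(Δ_1 - Δ_0) = 48
  2·M_1 + 10·M_2 + 3·M_3 = 6(Δ_2 - Δ_1) = -32
Natural end conditions: M_0 = M_3 = 0.
Forward elimination and back-substitution give M_0 = 0, M_1 = 68/7, M_2 = -36/7, M_3 = 0.
On [0, 1], S'(t) = b_0 + 2c_0·t + 3d_0·t² with b_0 = Δ_0 - h_0(2M_0 + M_1)/6 = -118/21, c_0 = M_0/2 = 0, d_0 = (M_1 - M_0)/(6h_0) = 34/21. So S'(0) = -118/21.

-5.6190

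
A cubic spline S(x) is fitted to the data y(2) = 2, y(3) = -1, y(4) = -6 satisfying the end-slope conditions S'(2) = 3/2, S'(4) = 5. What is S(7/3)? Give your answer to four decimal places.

2.0093

With M_i denoting the second derivative at x_i, h_i = 1, 1, and Δ_i = (y_(i+1) − y_i)/h_i = -3, -5:
  1·M_0 + 4·M_1 + 1·M_2 = 6(Δ_1 - Δ_0) = -12
Clamped end conditions give two more equations: 2h_0·M_0 + h_0·M_1 = 6(Δ_0 - S'(2)) = -27 and h_1·M_1 + 2h_1·M_2 = 6(S'(4) - Δ_1) = 60.
Forward elimination and back-substitution give M_0 = -35/4, M_1 = -19/2, M_2 = 139/4.
On [2, 3], S(x) = 2 + 3/2·(x - 2) - 35/8·(x - 2)² - 1/8·(x - 2)³.
With (x - 2) = 1/3: S(7/3) = 217/108.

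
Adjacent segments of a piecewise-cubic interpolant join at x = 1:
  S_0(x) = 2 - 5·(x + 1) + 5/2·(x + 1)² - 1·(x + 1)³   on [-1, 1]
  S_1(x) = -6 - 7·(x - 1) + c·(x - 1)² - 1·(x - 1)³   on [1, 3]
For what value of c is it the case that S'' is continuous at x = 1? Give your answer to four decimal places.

S_0''(x) = 5 - 6·(x + 1), so S_0''(1) = -7. On the right, S_1''(1) = 2c, so c = -7/2.

-3.5000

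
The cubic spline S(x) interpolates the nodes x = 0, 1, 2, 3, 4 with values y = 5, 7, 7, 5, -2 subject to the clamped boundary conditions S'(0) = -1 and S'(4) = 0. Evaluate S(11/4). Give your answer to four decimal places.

6.2383

Write M_i for S''(x_i). With h_i = 1, 1, 1, 1 and divided differences Δ_i = 2, 0, -2, -7, the continuity of S' gives the tridiagonal system
  1·M_0 + 4·M_1 + 1·M_2 = 6(Δ_1 - Δ_0) = -12
  1·M_1 + 4·M_2 + 1·M_3 = 6(Δ_2 - Δ_1) = -12
  1·M_2 + 4·M_3 + 1·M_4 = 6(Δ_3 - Δ_2) = -30
Clamped end conditions give two more equations: 2h_0·M_0 + h_0·M_1 = 6(Δ_0 - S'(0)) = 18 and h_3·M_3 + 2h_3·M_4 = 6(S'(4) - Δ_3) = 42.
Solving the tridiagonal system: M_0 = 173/14, M_1 = -47/7, M_2 = 5/2, M_3 = -107/7, M_4 = 401/14.
On [2, 3], S(x) = 7 - 2/7·(x - 2) + 5/4·(x - 2)² - 83/28·(x - 2)³.
With (x - 2) = 3/4: S(11/4) = 1597/256.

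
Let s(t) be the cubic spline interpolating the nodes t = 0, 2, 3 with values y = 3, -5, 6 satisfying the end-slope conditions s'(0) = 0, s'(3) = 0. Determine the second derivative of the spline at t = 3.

-48

With M_i denoting the second derivative at x_i, h_i = 2, 1, and Δ_i = (y_(i+1) − y_i)/h_i = -4, 11:
  2·M_0 + 6·M_1 + 1·M_2 = 6(Δ_1 - Δ_0) = 90
Clamped end conditions give two more equations: 2h_0·M_0 + h_0·M_1 = 6(Δ_0 - s'(0)) = -24 and h_1·M_1 + 2h_1·M_2 = 6(s'(3) - Δ_1) = -66.
Solving: M_0 = -21, M_1 = 30, M_2 = -48.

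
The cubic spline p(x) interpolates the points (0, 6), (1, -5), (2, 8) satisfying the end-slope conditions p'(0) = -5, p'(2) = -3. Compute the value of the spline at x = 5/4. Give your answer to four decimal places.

-2.3359

Write M_i for p''(x_i). With h_i = 1, 1 and divided differences Δ_i = -11, 13, the continuity of p' gives the tridiagonal system
  1·M_0 + 4·M_1 + 1·M_2 = 6(Δ_1 - Δ_0) = 144
Clamped end conditions give two more equations: 2h_0·M_0 + h_0·M_1 = 6(Δ_0 - p'(0)) = -36 and h_1·M_1 + 2h_1·M_2 = 6(p'(2) - Δ_1) = -96.
Solving the tridiagonal system: M_0 = -53, M_1 = 70, M_2 = -83.
On [1, 2], p(x) = -5 + 7/2·(x - 1) + 35·(x - 1)² - 51/2·(x - 1)³.
With (x - 1) = 1/4: p(5/4) = -299/128.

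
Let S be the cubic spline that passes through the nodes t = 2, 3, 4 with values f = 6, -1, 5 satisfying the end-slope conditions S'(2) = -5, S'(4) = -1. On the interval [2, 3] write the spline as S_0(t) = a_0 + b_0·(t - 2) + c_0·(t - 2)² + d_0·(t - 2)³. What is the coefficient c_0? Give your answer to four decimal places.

Write σ_i for S''(x_i). With h_i = 1, 1 and divided differences Δ_i = -7, 6, the continuity of S' gives the tridiagonal system
  1·σ_0 + 4·σ_1 + 1·σ_2 = 6(Δ_1 - Δ_0) = 78
Clamped end conditions give two more equations: 2h_0·σ_0 + h_0·σ_1 = 6(Δ_0 - S'(2)) = -12 and h_1·σ_1 + 2h_1·σ_2 = 6(S'(4) - Δ_1) = -42.
Solving: σ_0 = -47/2, σ_1 = 35, σ_2 = -77/2.
On [2, 3], with S_0(t) = a_0 + b_0·(t - 2) + c_0·(t - 2)² + d_0·(t - 2)³: c_0 = σ_0/2 = -47/4, d_0 = (σ_1 - σ_0)/(6h_0) = 39/4, b_0 = Δ_0 - h_0(2σ_0 + σ_1)/6 = -5.

-11.7500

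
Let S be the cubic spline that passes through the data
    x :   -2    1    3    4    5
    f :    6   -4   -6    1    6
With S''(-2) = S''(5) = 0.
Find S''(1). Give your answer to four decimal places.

-0.4019

Put m_i = S'' at the i-th knot. Here h = (3, 2, 1, 1) and Δ = (-10/3, -1, 7, 5), so the interior equations h_(i-1)·m_(i-1) + 2(h_(i-1)+h_i)·m_i + h_i·m_(i+1) = 6(Δ_i − Δ_(i-1)) read
  3·m_0 + 10·m_1 + 2·m_2 = 6(Δ_1 - Δ_0) = 14
  2·m_1 + 6·m_2 + 1·m_3 = 6(Δ_2 - Δ_1) = 48
  1·m_2 + 4·m_3 + 1·m_4 = 6(Δ_3 - Δ_2) = -12
Natural end conditions: m_0 = m_4 = 0.
Solving the tridiagonal system: m_0 = 0, m_1 = -43/107, m_2 = 964/107, m_3 = -562/107, m_4 = 0.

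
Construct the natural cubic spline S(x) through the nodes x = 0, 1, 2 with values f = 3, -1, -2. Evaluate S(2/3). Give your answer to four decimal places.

Write M_i for S''(x_i). With h_i = 1, 1 and divided differences Δ_i = -4, -1, the continuity of S' gives the tridiagonal system
  1·M_0 + 4·M_1 + 1·M_2 = 6(Δ_1 - Δ_0) = 18
Natural end conditions: M_0 = M_2 = 0.
Forward elimination and back-substitution give M_0 = 0, M_1 = 9/2, M_2 = 0.
On [0, 1], S(x) = 3 - 19/4·x + 0·x² + 3/4·x³.
With x = 2/3: S(2/3) = 1/18.

0.0556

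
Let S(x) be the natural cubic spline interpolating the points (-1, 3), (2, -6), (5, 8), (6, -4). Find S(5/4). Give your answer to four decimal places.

Let σ_i = S''(x_i). Step sizes h_i = 3, 3, 1; slopes of the chords Δ_i = (y_(i+1) - y_i)/h_i = -3, 14/3, -12.
  3·σ_0 + 12·σ_1 + 3·σ_2 = 6(Δ_1 - Δ_0) = 46
  3·σ_1 + 8·σ_2 + 1·σ_3 = 6(Δ_2 - Δ_1) = -100
Natural end conditions: σ_0 = σ_3 = 0.
Solving: σ_0 = 0, σ_1 = 668/87, σ_2 = -446/29, σ_3 = 0.
On [-1, 2], S(x) = 3 - 595/87·(x + 1) + 0·(x + 1)² + 334/783·(x + 1)³.
With (x + 1) = 9/4: S(5/4) = -6987/928.

-7.5291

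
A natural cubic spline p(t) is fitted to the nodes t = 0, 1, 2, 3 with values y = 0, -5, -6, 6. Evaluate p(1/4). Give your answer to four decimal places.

-1.2969

With M_i denoting the second derivative at x_i, h_i = 1, 1, 1, and Δ_i = (y_(i+1) − y_i)/h_i = -5, -1, 12:
  1·M_0 + 4·M_1 + 1·M_2 = 6(Δ_1 - Δ_0) = 24
  1·M_1 + 4·M_2 + 1·M_3 = 6(Δ_2 - Δ_1) = 78
Natural end conditions: M_0 = M_3 = 0.
Hence M_0 = 0, M_1 = 6/5, M_2 = 96/5, M_3 = 0.
On [0, 1], p(t) = 0 - 26/5·t + 0·t² + 1/5·t³.
With t = 1/4: p(1/4) = -83/64.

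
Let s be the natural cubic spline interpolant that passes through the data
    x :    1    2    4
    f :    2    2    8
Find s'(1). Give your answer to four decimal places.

Put M_i = s'' at the i-th knot. Here h = (1, 2) and Δ = (0, 3), so the interior equations h_(i-1)·M_(i-1) + 2(h_(i-1)+h_i)·M_i + h_i·M_(i+1) = 6(Δ_i − Δ_(i-1)) read
  1·M_0 + 6·M_1 + 2·M_2 = 6(Δ_1 - Δ_0) = 18
Natural end conditions: M_0 = M_2 = 0.
Hence M_0 = 0, M_1 = 3, M_2 = 0.
On [1, 2], s'(x) = b_0 + 2c_0·(x - 1) + 3d_0·(x - 1)² with b_0 = Δ_0 - h_0(2M_0 + M_1)/6 = -1/2, c_0 = M_0/2 = 0, d_0 = (M_1 - M_0)/(6h_0) = 1/2. So s'(1) = -1/2.

-0.5000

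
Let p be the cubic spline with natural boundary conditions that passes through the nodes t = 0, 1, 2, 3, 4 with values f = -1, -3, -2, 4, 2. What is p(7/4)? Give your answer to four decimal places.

Write M_i for p''(x_i). With h_i = 1, 1, 1, 1 and divided differences Δ_i = -2, 1, 6, -2, the continuity of p' gives the tridiagonal system
  1·M_0 + 4·M_1 + 1·M_2 = 6(Δ_1 - Δ_0) = 18
  1·M_1 + 4·M_2 + 1·M_3 = 6(Δ_2 - Δ_1) = 30
  1·M_2 + 4·M_3 + 1·M_4 = 6(Δ_3 - Δ_2) = -48
Natural end conditions: M_0 = M_4 = 0.
Solving: M_0 = 0, M_1 = 51/28, M_2 = 75/7, M_3 = -411/28, M_4 = 0.
On [1, 2], p(t) = -3 - 39/28·(t - 1) + 51/56·(t - 1)² + 83/56·(t - 1)³.
With (t - 1) = 3/4: p(7/4) = -10419/3584.

-2.9071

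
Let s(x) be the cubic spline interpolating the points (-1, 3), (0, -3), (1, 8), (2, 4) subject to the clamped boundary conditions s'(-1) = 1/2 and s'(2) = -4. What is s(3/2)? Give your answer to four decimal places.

Put M_i = s'' at the i-th knot. Here h = (1, 1, 1) and Δ = (-6, 11, -4), so the interior equations h_(i-1)·M_(i-1) + 2(h_(i-1)+h_i)·M_i + h_i·M_(i+1) = 6(Δ_i − Δ_(i-1)) read
  1·M_0 + 4·M_1 + 1·M_2 = 6(Δ_1 - Δ_0) = 102
  1·M_1 + 4·M_2 + 1·M_3 = 6(Δ_2 - Δ_1) = -90
Clamped end conditions give two more equations: 2h_0·M_0 + h_0·M_1 = 6(Δ_0 - s'(-1)) = -39 and h_2·M_2 + 2h_2·M_3 = 6(s'(2) - Δ_2) = 0.
Hence M_0 = -212/5, M_1 = 229/5, M_2 = -194/5, M_3 = 97/5.
On [1, 2], s(x) = 8 + 57/10·(x - 1) - 97/5·(x - 1)² + 97/10·(x - 1)³.
With (x - 1) = 1/2: s(3/2) = 577/80.

7.2125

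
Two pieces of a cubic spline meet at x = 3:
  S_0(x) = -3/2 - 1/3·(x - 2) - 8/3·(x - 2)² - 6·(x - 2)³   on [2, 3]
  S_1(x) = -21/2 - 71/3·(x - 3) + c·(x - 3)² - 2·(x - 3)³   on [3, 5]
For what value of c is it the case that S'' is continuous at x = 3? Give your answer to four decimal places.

-20.6667

S_0''(x) = -16/3 - 36·(x - 2), so S_0''(3) = -124/3. On the right, S_1''(3) = 2c, so c = -62/3.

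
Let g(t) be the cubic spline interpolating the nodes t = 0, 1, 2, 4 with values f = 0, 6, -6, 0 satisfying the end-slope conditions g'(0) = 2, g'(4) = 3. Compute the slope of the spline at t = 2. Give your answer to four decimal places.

Let M_i = g''(x_i). Step sizes h_i = 1, 1, 2; slopes of the chords Δ_i = (y_(i+1) - y_i)/h_i = 6, -12, 3.
  1·M_0 + 4·M_1 + 1·M_2 = 6(Δ_1 - Δ_0) = -108
  1·M_1 + 6·M_2 + 2·M_3 = 6(Δ_2 - Δ_1) = 90
Clamped end conditions give two more equations: 2h_0·M_0 + h_0·M_1 = 6(Δ_0 - g'(0)) = 24 and h_2·M_2 + 2h_2·M_3 = 6(g'(4) - Δ_2) = 0.
Solving the tridiagonal system: M_0 = 362/11, M_1 = -460/11, M_2 = 290/11, M_3 = -145/11.
On [2, 4], g'(t) = b_2 + 2c_2·(t - 2) + 3d_2·(t - 2)² with b_2 = Δ_2 - h_2(2M_2 + M_3)/6 = -112/11, c_2 = M_2/2 = 145/11, d_2 = (M_3 - M_2)/(6h_2) = -145/44. So g'(2) = -112/11.

-10.1818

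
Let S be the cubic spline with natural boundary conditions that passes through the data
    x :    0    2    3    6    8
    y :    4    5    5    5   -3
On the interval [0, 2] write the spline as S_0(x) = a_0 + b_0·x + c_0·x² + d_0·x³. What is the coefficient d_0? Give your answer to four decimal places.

-0.0571

With m_i denoting the second derivative at x_i, h_i = 2, 1, 3, 2, and Δ_i = (y_(i+1) − y_i)/h_i = 1/2, 0, 0, -4:
  2·m_0 + 6·m_1 + 1·m_2 = 6(Δ_1 - Δ_0) = -3
  1·m_1 + 8·m_2 + 3·m_3 = 6(Δ_2 - Δ_1) = 0
  3·m_2 + 10·m_3 + 2·m_4 = 6(Δ_3 - Δ_2) = -24
Natural end conditions: m_0 = m_4 = 0.
Forward elimination and back-substitution give m_0 = 0, m_1 = -285/416, m_2 = 231/208, m_3 = -1137/416, m_4 = 0.
On [0, 2], with S_0(x) = a_0 + b_0·x + c_0·x² + d_0·x³: c_0 = m_0/2 = 0, d_0 = (m_1 - m_0)/(6h_0) = -95/1664, b_0 = Δ_0 - h_0(2m_0 + m_1)/6 = 303/416.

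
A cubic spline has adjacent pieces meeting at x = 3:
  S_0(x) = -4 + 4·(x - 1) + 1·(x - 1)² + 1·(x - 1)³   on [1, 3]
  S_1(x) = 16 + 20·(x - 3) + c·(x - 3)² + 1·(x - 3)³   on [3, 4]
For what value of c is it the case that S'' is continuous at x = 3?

S_0''(x) = 2 + 6·(x - 1), so S_0''(3) = 14. On the right, S_1''(3) = 2c, so c = 7.

7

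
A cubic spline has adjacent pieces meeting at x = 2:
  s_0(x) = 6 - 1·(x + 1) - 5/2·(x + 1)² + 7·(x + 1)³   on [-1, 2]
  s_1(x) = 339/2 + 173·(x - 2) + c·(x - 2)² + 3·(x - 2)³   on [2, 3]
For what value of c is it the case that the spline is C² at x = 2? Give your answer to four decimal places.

60.5000

s_0''(x) = -5 + 42·(x + 1), so s_0''(2) = 121. On the right, s_1''(2) = 2c, so c = 121/2.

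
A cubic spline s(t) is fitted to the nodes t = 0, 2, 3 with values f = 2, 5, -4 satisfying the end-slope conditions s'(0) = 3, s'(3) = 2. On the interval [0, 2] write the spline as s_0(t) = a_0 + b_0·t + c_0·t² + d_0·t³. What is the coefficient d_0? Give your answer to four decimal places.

-2.3542

Put M_i = s'' at the i-th knot. Here h = (2, 1) and Δ = (3/2, -9), so the interior equations h_(i-1)·M_(i-1) + 2(h_(i-1)+h_i)·M_i + h_i·M_(i+1) = 6(Δ_i − Δ_(i-1)) read
  2·M_0 + 6·M_1 + 1·M_2 = 6(Δ_1 - Δ_0) = -63
Clamped end conditions give two more equations: 2h_0·M_0 + h_0·M_1 = 6(Δ_0 - s'(0)) = -9 and h_1·M_1 + 2h_1·M_2 = 6(s'(3) - Δ_1) = 66.
Hence M_0 = 95/12, M_1 = -61/3, M_2 = 259/6.
On [0, 2], with s_0(t) = a_0 + b_0·t + c_0·t² + d_0·t³: c_0 = M_0/2 = 95/24, d_0 = (M_1 - M_0)/(6h_0) = -113/48, b_0 = Δ_0 - h_0(2M_0 + M_1)/6 = 3.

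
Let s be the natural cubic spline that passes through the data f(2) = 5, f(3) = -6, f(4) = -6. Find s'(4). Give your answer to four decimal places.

2.7500

With M_i denoting the second derivative at x_i, h_i = 1, 1, and Δ_i = (y_(i+1) − y_i)/h_i = -11, 0:
  1·M_0 + 4·M_1 + 1·M_2 = 6(Δ_1 - Δ_0) = 66
Natural end conditions: M_0 = M_2 = 0.
Forward elimination and back-substitution give M_0 = 0, M_1 = 33/2, M_2 = 0.
On [3, 4], s'(x) = b_1 + 2c_1·(x - 3) + 3d_1·(x - 3)² with b_1 = Δ_1 - h_1(2M_1 + M_2)/6 = -11/2, c_1 = M_1/2 = 33/4, d_1 = (M_2 - M_1)/(6h_1) = -11/4. So s'(4) = 11/4.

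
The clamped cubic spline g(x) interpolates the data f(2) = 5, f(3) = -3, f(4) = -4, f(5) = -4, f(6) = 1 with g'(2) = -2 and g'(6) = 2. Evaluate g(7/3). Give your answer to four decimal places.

Let σ_i = g''(x_i). Step sizes h_i = 1, 1, 1, 1; slopes of the chords Δ_i = (y_(i+1) - y_i)/h_i = -8, -1, 0, 5.
  1·σ_0 + 4·σ_1 + 1·σ_2 = 6(Δ_1 - Δ_0) = 42
  1·σ_1 + 4·σ_2 + 1·σ_3 = 6(Δ_2 - Δ_1) = 6
  1·σ_2 + 4·σ_3 + 1·σ_4 = 6(Δ_3 - Δ_2) = 30
Clamped end conditions give two more equations: 2h_0·σ_0 + h_0·σ_1 = 6(Δ_0 - g'(2)) = -36 and h_3·σ_3 + 2h_3·σ_4 = 6(g'(6) - Δ_3) = -18.
Forward elimination and back-substitution give σ_0 = -55/2, σ_1 = 19, σ_2 = -13/2, σ_3 = 13, σ_4 = -31/2.
On [2, 3], g(x) = 5 - 2·(x - 2) - 55/4·(x - 2)² + 31/4·(x - 2)³.
With (x - 2) = 1/3: g(7/3) = 167/54.

3.0926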